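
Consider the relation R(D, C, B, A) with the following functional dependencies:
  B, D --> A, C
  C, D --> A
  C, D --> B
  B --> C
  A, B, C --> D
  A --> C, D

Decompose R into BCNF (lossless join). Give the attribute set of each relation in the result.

{A, B, D}; {B, C}

Candidate keys of the original relation: {A}, {B, D}, {C, D}.
Within {A, B, C, D}: {B}⁺ ∩ {A, B, C, D} = {B, C}, not the whole set, so B --> C violates BCNF; decompose into {B, C} and {A, B, D}.
{B, C} is in BCNF.
{A, B, D} is in BCNF.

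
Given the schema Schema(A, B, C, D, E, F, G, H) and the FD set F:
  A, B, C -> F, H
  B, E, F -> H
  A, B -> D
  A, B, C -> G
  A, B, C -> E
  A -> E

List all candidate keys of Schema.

Attributes never on any right-hand side: {A, B, C} — every candidate key must contain all of them.
{A, B, C}⁺ = {A, B, C, D, E, F, G, H}, which is every attribute, so {A, B, C} is a candidate key.
Every other attribute set either contains this one or has a smaller closure.

{A, B, C}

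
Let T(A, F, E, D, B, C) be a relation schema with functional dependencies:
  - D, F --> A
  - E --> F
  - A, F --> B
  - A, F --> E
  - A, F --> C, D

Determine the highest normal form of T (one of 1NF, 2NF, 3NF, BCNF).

Candidate keys: {A, E}, {A, F}, {D, E}, {D, F}. Prime attributes: {A, D, E, F}.
For E --> F we have {E}⁺ = {E, F}; {E} is not a superkey, so BCNF fails.
Its right-hand attributes {F} are all prime, as are those of every other non-superkey FD — the relation is in 3NF.

3NF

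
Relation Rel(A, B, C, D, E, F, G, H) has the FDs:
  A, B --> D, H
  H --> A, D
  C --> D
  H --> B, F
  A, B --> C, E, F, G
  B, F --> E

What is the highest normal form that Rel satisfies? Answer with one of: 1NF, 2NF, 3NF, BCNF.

2NF

Candidate keys: {A, B}, {H}. Prime attributes: {A, B, H}.
C --> D breaks BCNF: {C}⁺ = {C, D}, so {C} is not a superkey.
Because {D} is non-prime and the left side of C --> D is not a superkey, the relation is not in 3NF.
No non-prime attribute depends on a proper subset of any candidate key, so 2NF holds.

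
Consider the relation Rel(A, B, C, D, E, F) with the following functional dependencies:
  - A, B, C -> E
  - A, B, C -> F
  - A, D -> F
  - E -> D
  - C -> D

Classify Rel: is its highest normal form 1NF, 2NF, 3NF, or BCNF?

Candidate key: {A, B, C}. Prime attributes: {A, B, C}.
A, D -> F breaks BCNF: {A, D}⁺ = {A, D, F}, so {A, D} is not a superkey.
A, D -> F determines the non-prime attribute {F} from a non-superkey — 3NF is violated.
{C} is a proper subset of the key {A, B, C}, and {C}⁺ contains the non-prime attribute {D} — a partial dependency, so 2NF is violated.

1NF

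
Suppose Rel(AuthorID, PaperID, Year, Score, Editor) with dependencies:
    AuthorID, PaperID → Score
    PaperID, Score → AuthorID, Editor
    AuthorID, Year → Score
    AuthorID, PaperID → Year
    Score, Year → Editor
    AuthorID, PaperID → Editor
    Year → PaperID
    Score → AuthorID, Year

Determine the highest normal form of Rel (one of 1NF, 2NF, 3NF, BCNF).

Candidate keys: {AuthorID, PaperID}, {AuthorID, Year}, {Score}. Prime attributes: {AuthorID, PaperID, Score, Year}.
Year → PaperID: {Year}⁺ = {PaperID, Year}, which is not all of the attributes, so the left side is not a superkey — BCNF is violated.
But every attribute on its right side ({PaperID}) is prime, and the same holds for every other non-superkey FD, so 3NF still holds.

3NF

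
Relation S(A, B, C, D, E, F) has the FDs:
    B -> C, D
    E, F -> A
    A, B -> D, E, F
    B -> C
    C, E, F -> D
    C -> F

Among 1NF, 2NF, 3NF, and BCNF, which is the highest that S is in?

Candidate keys: {A, B}, {B, E}. Prime attributes: {A, B, E}.
B -> C, D: {B}⁺ = {B, C, D, F}, which is not all of the attributes, so the left side is not a superkey — BCNF is violated.
B -> C, D has non-prime {C, D} on the right and a non-superkey on the left, so 3NF fails.
The proper key subset {B} of {A, B} determines non-prime {C, D, F}, so the relation is not even in 2NF.

1NF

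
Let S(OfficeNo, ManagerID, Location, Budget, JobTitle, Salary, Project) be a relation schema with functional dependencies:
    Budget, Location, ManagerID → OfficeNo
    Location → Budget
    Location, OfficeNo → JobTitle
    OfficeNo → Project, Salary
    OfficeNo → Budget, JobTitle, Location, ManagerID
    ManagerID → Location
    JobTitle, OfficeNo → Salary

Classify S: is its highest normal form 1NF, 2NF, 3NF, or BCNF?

2NF

Candidate keys: {ManagerID}, {OfficeNo}. Prime attributes: {ManagerID, OfficeNo}.
Location → Budget: {Location}⁺ = {Budget, Location}, which is not all of the attributes, so the left side is not a superkey — BCNF is violated.
Location → Budget determines the non-prime attribute {Budget} from a non-superkey — 3NF is violated.
Every candidate key is a single attribute, so no partial dependency is possible; 2NF holds.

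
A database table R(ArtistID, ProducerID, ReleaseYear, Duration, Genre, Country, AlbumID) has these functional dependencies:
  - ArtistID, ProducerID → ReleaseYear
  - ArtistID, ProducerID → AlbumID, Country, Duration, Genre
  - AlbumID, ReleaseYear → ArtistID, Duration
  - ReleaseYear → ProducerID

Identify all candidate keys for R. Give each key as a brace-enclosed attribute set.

{AlbumID, ReleaseYear}⁺ = {AlbumID, ArtistID, Country, Duration, Genre, ProducerID, ReleaseYear}, which is every attribute, so {AlbumID, ReleaseYear} is a candidate key.
{ArtistID, ProducerID}⁺ = {AlbumID, ArtistID, Country, Duration, Genre, ProducerID, ReleaseYear}, which is every attribute, so {ArtistID, ProducerID} is a candidate key.
{ArtistID, ReleaseYear}⁺ = {AlbumID, ArtistID, Country, Duration, Genre, ProducerID, ReleaseYear}, which is every attribute, so {ArtistID, ReleaseYear} is a candidate key.
No proper subset of any of these is a key, and no other minimal superkey exists.

{AlbumID, ReleaseYear}, {ArtistID, ProducerID}, {ArtistID, ReleaseYear}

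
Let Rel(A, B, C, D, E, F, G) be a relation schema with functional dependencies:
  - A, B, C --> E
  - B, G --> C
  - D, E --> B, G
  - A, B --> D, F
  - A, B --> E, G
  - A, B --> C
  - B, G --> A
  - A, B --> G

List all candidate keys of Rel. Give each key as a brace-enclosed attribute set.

{A, B}, {B, G}, {D, E}

{A, B} is a candidate key since {A, B}⁺ = {A, B, C, D, E, F, G} covers every attribute.
{B, G} is a candidate key since {B, G}⁺ = {A, B, C, D, E, F, G} covers every attribute.
{D, E} is a candidate key since {D, E}⁺ = {A, B, C, D, E, F, G} covers every attribute.
Any other superkey properly contains one of these, so there are no further candidate keys.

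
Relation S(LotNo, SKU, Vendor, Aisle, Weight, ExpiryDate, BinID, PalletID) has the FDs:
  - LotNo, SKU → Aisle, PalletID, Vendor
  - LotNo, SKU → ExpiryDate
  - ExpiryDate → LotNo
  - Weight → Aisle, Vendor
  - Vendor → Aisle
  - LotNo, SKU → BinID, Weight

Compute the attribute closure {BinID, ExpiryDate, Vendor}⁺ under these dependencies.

{Aisle, BinID, ExpiryDate, LotNo, Vendor}

Start with {BinID, ExpiryDate, Vendor}.
ExpiryDate → LotNo applies; add {LotNo} → now {BinID, ExpiryDate, LotNo, Vendor}.
Vendor → Aisle applies; add {Aisle} → now {Aisle, BinID, ExpiryDate, LotNo, Vendor}.
No further FD applies.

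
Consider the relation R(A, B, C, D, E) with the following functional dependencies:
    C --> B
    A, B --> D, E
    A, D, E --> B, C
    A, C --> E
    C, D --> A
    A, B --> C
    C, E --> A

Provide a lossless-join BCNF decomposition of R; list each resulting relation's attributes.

Candidate keys of the original relation: {A, B}, {A, C}, {A, D, E}, {C, D}, {C, E}.
In {A, B, C, D, E}, {C} is not a superkey ({C}⁺ restricted to this set is {B, C}), so split on C --> B into {B, C} and {A, C, D, E}.
{B, C} has no BCNF violation.
{A, C, D, E} has no BCNF violation.

{A, C, D, E}; {B, C}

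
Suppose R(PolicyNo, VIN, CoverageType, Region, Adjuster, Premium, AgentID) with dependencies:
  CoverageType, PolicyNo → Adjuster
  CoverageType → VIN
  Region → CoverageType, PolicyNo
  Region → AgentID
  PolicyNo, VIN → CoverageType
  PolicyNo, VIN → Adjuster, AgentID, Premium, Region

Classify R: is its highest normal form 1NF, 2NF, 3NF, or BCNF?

3NF

Candidate keys: {CoverageType, PolicyNo}, {PolicyNo, VIN}, {Region}. Prime attributes: {CoverageType, PolicyNo, Region, VIN}.
CoverageType → VIN: {CoverageType}⁺ = {CoverageType, VIN}, which is not all of the attributes, so the left side is not a superkey — BCNF is violated.
But every attribute on its right side ({VIN}) is prime, and the same holds for every other non-superkey FD, so 3NF still holds.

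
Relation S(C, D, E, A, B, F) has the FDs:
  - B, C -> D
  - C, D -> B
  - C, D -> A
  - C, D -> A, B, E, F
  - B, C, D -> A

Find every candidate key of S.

{C} never appears on the right of any FD, so every key must include it.
{B, C} is a candidate key since {B, C}⁺ = {A, B, C, D, E, F} covers every attribute.
{C, D} is a candidate key since {C, D}⁺ = {A, B, C, D, E, F} covers every attribute.
These are minimal and exhaustive — every other superkey contains one of them.

{B, C}, {C, D}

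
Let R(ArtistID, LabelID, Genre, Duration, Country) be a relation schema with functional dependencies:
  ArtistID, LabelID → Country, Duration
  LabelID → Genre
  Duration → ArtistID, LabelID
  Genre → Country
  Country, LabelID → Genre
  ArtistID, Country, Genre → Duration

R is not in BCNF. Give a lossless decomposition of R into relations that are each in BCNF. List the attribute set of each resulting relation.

Candidate keys of the original relation: {ArtistID, Genre}, {ArtistID, LabelID}, {Duration}.
{ArtistID, Country, Duration, Genre, LabelID}: {LabelID} determines {Country, Genre, LabelID} here but is not a superkey — split on LabelID → Country, Genre, giving {Country, Genre, LabelID} and {ArtistID, Duration, LabelID}.
{Country, Genre, LabelID}: {Genre} determines {Country, Genre} here but is not a superkey — split on Genre → Country, giving {Country, Genre} and {Genre, LabelID}.
{Country, Genre} has no BCNF violation.
{Genre, LabelID} has no BCNF violation.
{ArtistID, Duration, LabelID} has no BCNF violation.

{ArtistID, Duration, LabelID}; {Country, Genre}; {Genre, LabelID}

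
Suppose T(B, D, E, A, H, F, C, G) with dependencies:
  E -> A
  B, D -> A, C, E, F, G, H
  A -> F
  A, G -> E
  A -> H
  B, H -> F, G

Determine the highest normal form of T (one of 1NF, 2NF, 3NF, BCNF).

Candidate key: {B, D}. Prime attributes: {B, D}.
E -> A breaks BCNF: {E}⁺ = {A, E, F, H}, so {E} is not a superkey.
Because {A} is non-prime and the left side of E -> A is not a superkey, the relation is not in 3NF.
No proper subset of a key has a non-prime attribute in its closure, so there is no partial dependency; 2NF holds.

2NF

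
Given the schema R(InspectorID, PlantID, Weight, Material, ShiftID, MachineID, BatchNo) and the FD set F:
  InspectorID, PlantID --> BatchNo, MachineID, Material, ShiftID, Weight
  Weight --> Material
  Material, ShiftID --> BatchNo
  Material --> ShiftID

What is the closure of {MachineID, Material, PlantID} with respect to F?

{BatchNo, MachineID, Material, PlantID, ShiftID}

Start with {MachineID, Material, PlantID}.
Material --> ShiftID applies; add {ShiftID} → now {MachineID, Material, PlantID, ShiftID}.
Material, ShiftID --> BatchNo applies; add {BatchNo} → now {BatchNo, MachineID, Material, PlantID, ShiftID}.
No further FD applies.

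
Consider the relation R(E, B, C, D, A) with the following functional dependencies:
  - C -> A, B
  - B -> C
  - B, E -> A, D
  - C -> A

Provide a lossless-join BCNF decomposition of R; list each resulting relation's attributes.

{A, B, C}; {C, D, E}

Candidate keys of the original relation: {B, E}, {C, E}.
In {A, B, C, D, E}, {C} is not a superkey ({C}⁺ restricted to this set is {A, B, C}), so split on C -> A, B into {A, B, C} and {C, D, E}.
{A, B, C}: every determinant is a superkey — BCNF.
{C, D, E}: every determinant is a superkey — BCNF.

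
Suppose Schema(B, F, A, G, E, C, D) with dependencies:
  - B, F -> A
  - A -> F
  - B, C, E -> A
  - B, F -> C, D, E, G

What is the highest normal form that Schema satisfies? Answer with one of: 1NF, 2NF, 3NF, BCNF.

Candidate keys: {A, B}, {B, C, E}, {B, F}. Prime attributes: {A, B, C, E, F}.
For A -> F we have {A}⁺ = {A, F}; {A} is not a superkey, so BCNF fails.
Since {F} ⊆ prime attributes and every other non-superkey FD also has a prime right side, the schema is in 3NF.

3NF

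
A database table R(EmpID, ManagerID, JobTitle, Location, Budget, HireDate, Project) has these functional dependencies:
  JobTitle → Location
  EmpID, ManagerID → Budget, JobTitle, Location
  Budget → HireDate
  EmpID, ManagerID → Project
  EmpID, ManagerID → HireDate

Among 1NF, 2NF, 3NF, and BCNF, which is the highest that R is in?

Candidate key: {EmpID, ManagerID}. Prime attributes: {EmpID, ManagerID}.
For JobTitle → Location we have {JobTitle}⁺ = {JobTitle, Location}; {JobTitle} is not a superkey, so BCNF fails.
JobTitle → Location determines the non-prime attribute {Location} from a non-superkey — 3NF is violated.
No non-prime attribute depends on a proper subset of any candidate key, so 2NF holds.

2NF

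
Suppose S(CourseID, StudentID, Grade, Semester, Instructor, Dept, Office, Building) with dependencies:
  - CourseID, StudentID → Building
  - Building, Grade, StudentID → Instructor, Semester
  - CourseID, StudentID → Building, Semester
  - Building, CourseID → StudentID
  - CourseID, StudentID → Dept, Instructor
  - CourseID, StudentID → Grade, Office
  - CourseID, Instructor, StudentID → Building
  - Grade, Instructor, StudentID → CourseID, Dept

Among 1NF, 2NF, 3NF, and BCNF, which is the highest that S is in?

Candidate keys: {Building, CourseID}, {Building, Grade, StudentID}, {CourseID, StudentID}, {Grade, Instructor, StudentID}. Prime attributes: {Building, CourseID, Grade, Instructor, StudentID}.
Every FD has a superkey on the left, so the relation is in BCNF.

BCNF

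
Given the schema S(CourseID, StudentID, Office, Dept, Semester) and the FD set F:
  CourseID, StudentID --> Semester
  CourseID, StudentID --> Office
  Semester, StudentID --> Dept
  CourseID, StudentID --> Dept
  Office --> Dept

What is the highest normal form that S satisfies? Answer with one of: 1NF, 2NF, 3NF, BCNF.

Candidate key: {CourseID, StudentID}. Prime attributes: {CourseID, StudentID}.
For Semester, StudentID --> Dept we have {Semester, StudentID}⁺ = {Dept, Semester, StudentID}; {Semester, StudentID} is not a superkey, so BCNF fails.
Because {Dept} is non-prime and the left side of Semester, StudentID --> Dept is not a superkey, the relation is not in 3NF.
Checking every proper subset of each key, none determines a non-prime attribute — 2NF is satisfied.

2NF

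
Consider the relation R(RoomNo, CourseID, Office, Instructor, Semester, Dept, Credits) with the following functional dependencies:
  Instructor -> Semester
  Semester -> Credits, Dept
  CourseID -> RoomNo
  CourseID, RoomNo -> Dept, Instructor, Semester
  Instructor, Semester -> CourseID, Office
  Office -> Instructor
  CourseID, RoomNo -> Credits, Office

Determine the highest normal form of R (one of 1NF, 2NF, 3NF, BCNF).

2NF

Candidate keys: {CourseID}, {Instructor}, {Office}. Prime attributes: {CourseID, Instructor, Office}.
For Semester -> Credits, Dept we have {Semester}⁺ = {Credits, Dept, Semester}; {Semester} is not a superkey, so BCNF fails.
Semester -> Credits, Dept has non-prime {Credits, Dept} on the right and a non-superkey on the left, so 3NF fails.
With only single-attribute keys there can be no partial dependency, so 2NF holds.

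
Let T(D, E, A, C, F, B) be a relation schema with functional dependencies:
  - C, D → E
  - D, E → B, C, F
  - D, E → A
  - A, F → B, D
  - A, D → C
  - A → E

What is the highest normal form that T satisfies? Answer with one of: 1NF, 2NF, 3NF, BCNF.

Candidate keys: {A, D}, {A, F}, {C, D}, {D, E}. Prime attributes: {A, C, D, E, F}.
A → E breaks BCNF: {A}⁺ = {A, E}, so {A} is not a superkey.
Since {E} ⊆ prime attributes and every other non-superkey FD also has a prime right side, the schema is in 3NF.

3NF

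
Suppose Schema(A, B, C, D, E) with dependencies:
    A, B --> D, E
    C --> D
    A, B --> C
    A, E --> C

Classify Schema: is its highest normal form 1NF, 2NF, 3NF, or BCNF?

2NF

Candidate key: {A, B}. Prime attributes: {A, B}.
C --> D: {C}⁺ = {C, D}, which is not all of the attributes, so the left side is not a superkey — BCNF is violated.
Because {D} is non-prime and the left side of C --> D is not a superkey, the relation is not in 3NF.
No non-prime attribute depends on a proper subset of any candidate key, so 2NF holds.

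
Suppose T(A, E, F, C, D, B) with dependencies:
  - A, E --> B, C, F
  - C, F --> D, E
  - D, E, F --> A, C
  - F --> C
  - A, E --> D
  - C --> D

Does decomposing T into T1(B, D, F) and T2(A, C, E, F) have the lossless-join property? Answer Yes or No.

Yes

The shared attributes are {F} and {F}⁺ = {A, B, C, D, E, F}.
Since T1 ⊆ {A, B, C, D, E, F}, the intersection is a superkey of T1; the decomposition is lossless.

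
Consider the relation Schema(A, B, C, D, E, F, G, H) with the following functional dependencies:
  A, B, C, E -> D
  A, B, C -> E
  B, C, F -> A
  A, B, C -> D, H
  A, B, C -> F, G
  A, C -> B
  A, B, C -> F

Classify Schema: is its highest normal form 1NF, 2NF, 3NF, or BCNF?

BCNF

Candidate keys: {A, C}, {B, C, F}. Prime attributes: {A, B, C, F}.
Each dependency's left side is a superkey — BCNF holds.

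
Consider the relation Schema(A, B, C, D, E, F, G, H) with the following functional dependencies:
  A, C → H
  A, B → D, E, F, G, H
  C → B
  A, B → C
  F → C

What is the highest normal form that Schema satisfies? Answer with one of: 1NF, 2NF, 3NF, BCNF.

3NF

Candidate keys: {A, B}, {A, C}, {A, F}. Prime attributes: {A, B, C, F}.
C → B breaks BCNF: {C}⁺ = {B, C}, so {C} is not a superkey.
But every attribute on its right side ({B}) is prime, and the same holds for every other non-superkey FD, so 3NF still holds.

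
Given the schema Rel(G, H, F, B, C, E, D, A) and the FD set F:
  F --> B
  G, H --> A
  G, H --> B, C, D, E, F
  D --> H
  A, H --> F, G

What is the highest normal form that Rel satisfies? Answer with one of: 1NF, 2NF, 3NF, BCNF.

Candidate keys: {A, D}, {A, H}, {D, G}, {G, H}. Prime attributes: {A, D, G, H}.
For F --> B we have {F}⁺ = {B, F}; {F} is not a superkey, so BCNF fails.
F --> B has non-prime {B} on the right and a non-superkey on the left, so 3NF fails.
No non-prime attribute depends on a proper subset of any candidate key, so 2NF holds.

2NF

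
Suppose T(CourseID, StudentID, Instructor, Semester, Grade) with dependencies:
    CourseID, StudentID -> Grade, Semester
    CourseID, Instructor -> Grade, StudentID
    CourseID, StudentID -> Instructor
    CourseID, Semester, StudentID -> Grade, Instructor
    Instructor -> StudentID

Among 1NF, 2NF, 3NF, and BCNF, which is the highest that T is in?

Candidate keys: {CourseID, Instructor}, {CourseID, StudentID}. Prime attributes: {CourseID, Instructor, StudentID}.
For Instructor -> StudentID we have {Instructor}⁺ = {Instructor, StudentID}; {Instructor} is not a superkey, so BCNF fails.
Its right-hand attributes {StudentID} are all prime, as are those of every other non-superkey FD — the relation is in 3NF.

3NF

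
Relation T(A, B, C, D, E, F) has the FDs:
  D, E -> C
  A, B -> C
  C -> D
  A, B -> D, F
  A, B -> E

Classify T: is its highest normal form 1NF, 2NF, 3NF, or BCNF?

2NF

Candidate key: {A, B}. Prime attributes: {A, B}.
For D, E -> C we have {D, E}⁺ = {C, D, E}; {D, E} is not a superkey, so BCNF fails.
Because {C} is non-prime and the left side of D, E -> C is not a superkey, the relation is not in 3NF.
No proper subset of a key has a non-prime attribute in its closure, so there is no partial dependency; 2NF holds.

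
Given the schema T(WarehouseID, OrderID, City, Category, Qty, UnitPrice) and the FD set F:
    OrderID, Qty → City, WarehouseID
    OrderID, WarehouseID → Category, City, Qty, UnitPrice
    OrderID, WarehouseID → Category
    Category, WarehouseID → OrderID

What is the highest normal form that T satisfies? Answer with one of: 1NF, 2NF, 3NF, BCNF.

Candidate keys: {Category, WarehouseID}, {OrderID, Qty}, {OrderID, WarehouseID}. Prime attributes: {Category, OrderID, Qty, WarehouseID}.
The left-hand side of every FD is a superkey, so BCNF is satisfied.

BCNF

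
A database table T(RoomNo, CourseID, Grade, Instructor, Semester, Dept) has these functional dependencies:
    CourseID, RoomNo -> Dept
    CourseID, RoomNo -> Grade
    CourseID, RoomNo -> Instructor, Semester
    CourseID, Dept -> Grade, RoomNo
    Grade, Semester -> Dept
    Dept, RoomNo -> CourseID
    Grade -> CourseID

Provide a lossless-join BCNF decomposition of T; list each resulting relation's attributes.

{CourseID, Grade}; {Dept, Grade, Instructor, RoomNo, Semester}

Candidate keys of the original relation: {CourseID, Dept}, {CourseID, RoomNo}, {Dept, Grade}, {Dept, RoomNo}, {Grade, RoomNo}, {Grade, Semester}.
{CourseID, Dept, Grade, Instructor, RoomNo, Semester}: {Grade} determines {CourseID, Grade} here but is not a superkey — split on Grade -> CourseID, giving {CourseID, Grade} and {Dept, Grade, Instructor, RoomNo, Semester}.
{CourseID, Grade}: every determinant is a superkey — BCNF.
{Dept, Grade, Instructor, RoomNo, Semester}: every determinant is a superkey — BCNF.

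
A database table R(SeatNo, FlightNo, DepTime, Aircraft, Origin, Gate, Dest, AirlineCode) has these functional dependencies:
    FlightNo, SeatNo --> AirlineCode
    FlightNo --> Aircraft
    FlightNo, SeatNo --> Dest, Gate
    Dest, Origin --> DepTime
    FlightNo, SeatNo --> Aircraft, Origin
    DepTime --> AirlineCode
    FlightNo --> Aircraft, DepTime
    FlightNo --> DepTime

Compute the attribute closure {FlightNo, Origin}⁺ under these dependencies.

{Aircraft, AirlineCode, DepTime, FlightNo, Origin}

Start with {FlightNo, Origin}.
FlightNo --> Aircraft applies; add {Aircraft} → now {Aircraft, FlightNo, Origin}.
FlightNo --> Aircraft, DepTime applies; add {DepTime} → now {Aircraft, DepTime, FlightNo, Origin}.
DepTime --> AirlineCode applies; add {AirlineCode} → now {Aircraft, AirlineCode, DepTime, FlightNo, Origin}.
No further FD applies.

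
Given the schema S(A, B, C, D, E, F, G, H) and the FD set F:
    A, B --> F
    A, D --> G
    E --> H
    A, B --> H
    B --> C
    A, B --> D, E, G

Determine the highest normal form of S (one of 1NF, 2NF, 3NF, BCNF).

1NF

Candidate key: {A, B}. Prime attributes: {A, B}.
For A, D --> G we have {A, D}⁺ = {A, D, G}; {A, D} is not a superkey, so BCNF fails.
A, D --> G has non-prime {G} on the right and a non-superkey on the left, so 3NF fails.
{B} is a proper subset of the key {A, B}, and {B}⁺ contains the non-prime attribute {C} — a partial dependency, so 2NF is violated.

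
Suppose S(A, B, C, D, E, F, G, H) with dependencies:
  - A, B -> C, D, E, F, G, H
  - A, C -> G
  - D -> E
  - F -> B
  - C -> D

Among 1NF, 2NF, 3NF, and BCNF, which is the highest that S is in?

Candidate keys: {A, B}, {A, F}. Prime attributes: {A, B, F}.
A, C -> G breaks BCNF: {A, C}⁺ = {A, C, D, E, G}, so {A, C} is not a superkey.
A, C -> G has non-prime {G} on the right and a non-superkey on the left, so 3NF fails.
No proper subset of a key has a non-prime attribute in its closure, so there is no partial dependency; 2NF holds.

2NF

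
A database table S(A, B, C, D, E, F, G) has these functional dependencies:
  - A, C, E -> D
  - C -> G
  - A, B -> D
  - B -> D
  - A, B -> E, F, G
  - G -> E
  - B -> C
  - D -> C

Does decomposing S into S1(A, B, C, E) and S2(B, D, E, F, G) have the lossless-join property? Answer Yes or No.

The shared attributes are {B, E} and {B, E}⁺ = {B, C, D, E, G}.
S1 ⊄ {B, C, D, E, G} and S2 ⊄ {B, C, D, E, G}, so the split is lossy.

No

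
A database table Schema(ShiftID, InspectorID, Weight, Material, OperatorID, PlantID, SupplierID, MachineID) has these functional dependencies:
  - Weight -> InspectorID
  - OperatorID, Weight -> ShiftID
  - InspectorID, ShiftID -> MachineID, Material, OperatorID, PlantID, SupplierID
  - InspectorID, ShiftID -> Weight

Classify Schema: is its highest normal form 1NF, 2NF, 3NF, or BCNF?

Candidate keys: {InspectorID, ShiftID}, {OperatorID, Weight}, {ShiftID, Weight}. Prime attributes: {InspectorID, OperatorID, ShiftID, Weight}.
Weight -> InspectorID breaks BCNF: {Weight}⁺ = {InspectorID, Weight}, so {Weight} is not a superkey.
But every attribute on its right side ({InspectorID}) is prime, and the same holds for every other non-superkey FD, so 3NF still holds.

3NF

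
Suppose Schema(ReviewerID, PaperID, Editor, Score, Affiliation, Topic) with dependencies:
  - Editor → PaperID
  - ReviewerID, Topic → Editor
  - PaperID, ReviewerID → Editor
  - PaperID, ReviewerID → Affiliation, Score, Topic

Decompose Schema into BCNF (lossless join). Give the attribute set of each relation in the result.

{Affiliation, Editor, ReviewerID, Score, Topic}; {Editor, PaperID}

Candidate keys of the original relation: {Editor, ReviewerID}, {PaperID, ReviewerID}, {ReviewerID, Topic}.
In {Affiliation, Editor, PaperID, ReviewerID, Score, Topic}, {Editor} is not a superkey ({Editor}⁺ restricted to this set is {Editor, PaperID}), so split on Editor → PaperID into {Editor, PaperID} and {Affiliation, Editor, ReviewerID, Score, Topic}.
{Editor, PaperID} is in BCNF.
{Affiliation, Editor, ReviewerID, Score, Topic} is in BCNF.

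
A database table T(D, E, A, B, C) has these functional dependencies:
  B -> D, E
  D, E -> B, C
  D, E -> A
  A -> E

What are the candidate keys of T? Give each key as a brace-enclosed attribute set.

{A, D}, {B}, {D, E}

{B}⁺ = {A, B, C, D, E} — all of the relation — so {B} is a candidate key.
{A, D}⁺ = {A, B, C, D, E} — all of the relation — so {A, D} is a candidate key.
{D, E}⁺ = {A, B, C, D, E} — all of the relation — so {D, E} is a candidate key.
Any other superkey properly contains one of these, so there are no further candidate keys.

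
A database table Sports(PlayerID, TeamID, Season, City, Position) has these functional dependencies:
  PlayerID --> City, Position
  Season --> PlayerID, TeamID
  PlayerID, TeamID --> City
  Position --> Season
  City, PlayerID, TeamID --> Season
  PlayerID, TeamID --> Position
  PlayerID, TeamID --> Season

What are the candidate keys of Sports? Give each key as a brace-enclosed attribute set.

{PlayerID}, {Position}, {Season}

{PlayerID}⁺ = {City, PlayerID, Position, Season, TeamID}, which is every attribute, so {PlayerID} is a candidate key.
{Position}⁺ = {City, PlayerID, Position, Season, TeamID}, which is every attribute, so {Position} is a candidate key.
{Season}⁺ = {City, PlayerID, Position, Season, TeamID}, which is every attribute, so {Season} is a candidate key.
Any other superkey properly contains one of these, so there are no further candidate keys.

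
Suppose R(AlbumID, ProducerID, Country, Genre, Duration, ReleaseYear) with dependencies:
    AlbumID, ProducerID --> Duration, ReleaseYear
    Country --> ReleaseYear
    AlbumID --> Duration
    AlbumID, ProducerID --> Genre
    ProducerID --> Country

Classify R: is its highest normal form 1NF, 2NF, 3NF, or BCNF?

1NF

Candidate key: {AlbumID, ProducerID}. Prime attributes: {AlbumID, ProducerID}.
For Country --> ReleaseYear we have {Country}⁺ = {Country, ReleaseYear}; {Country} is not a superkey, so BCNF fails.
Country --> ReleaseYear has non-prime {ReleaseYear} on the right and a non-superkey on the left, so 3NF fails.
{AlbumID} is a proper subset of the key {AlbumID, ProducerID}, and {AlbumID}⁺ contains the non-prime attribute {Duration} — a partial dependency, so 2NF is violated.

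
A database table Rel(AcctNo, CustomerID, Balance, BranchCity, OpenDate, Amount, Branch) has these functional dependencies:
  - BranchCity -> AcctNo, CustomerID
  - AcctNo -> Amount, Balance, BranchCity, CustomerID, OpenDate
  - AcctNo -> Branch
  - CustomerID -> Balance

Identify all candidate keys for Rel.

{AcctNo}, {BranchCity}

Closure of {AcctNo} is {AcctNo, Amount, Balance, Branch, BranchCity, CustomerID, OpenDate}, the whole schema; {AcctNo} is a candidate key.
Closure of {BranchCity} is {AcctNo, Amount, Balance, Branch, BranchCity, CustomerID, OpenDate}, the whole schema; {BranchCity} is a candidate key.
No proper subset of any of these is a key, and no other minimal superkey exists.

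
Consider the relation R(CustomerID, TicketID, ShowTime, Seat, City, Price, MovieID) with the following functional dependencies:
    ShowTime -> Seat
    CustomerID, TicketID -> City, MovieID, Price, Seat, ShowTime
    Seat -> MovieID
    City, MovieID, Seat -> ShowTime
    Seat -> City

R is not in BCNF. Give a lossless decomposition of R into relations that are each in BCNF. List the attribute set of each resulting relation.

Candidate key of the original relation: {CustomerID, TicketID}.
In {City, CustomerID, MovieID, Price, Seat, ShowTime, TicketID}, {ShowTime} is not a superkey ({ShowTime}⁺ restricted to this set is {City, MovieID, Seat, ShowTime}), so split on ShowTime -> City, MovieID, Seat into {City, MovieID, Seat, ShowTime} and {CustomerID, Price, ShowTime, TicketID}.
{City, MovieID, Seat, ShowTime}: every determinant is a superkey — BCNF.
{CustomerID, Price, ShowTime, TicketID}: every determinant is a superkey — BCNF.

{City, MovieID, Seat, ShowTime}; {CustomerID, Price, ShowTime, TicketID}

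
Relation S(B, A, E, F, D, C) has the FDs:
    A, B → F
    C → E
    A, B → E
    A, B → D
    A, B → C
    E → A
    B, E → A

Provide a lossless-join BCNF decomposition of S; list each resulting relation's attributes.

Candidate keys of the original relation: {A, B}, {B, C}, {B, E}.
{A, B, C, D, E, F}: {C} determines {A, C, E} here but is not a superkey — split on C → A, E, giving {A, C, E} and {B, C, D, F}.
{A, C, E}: {E} determines {A, E} here but is not a superkey — split on E → A, giving {A, E} and {C, E}.
{A, E}: every determinant is a superkey — BCNF.
{C, E}: every determinant is a superkey — BCNF.
{B, C, D, F}: every determinant is a superkey — BCNF.

{A, E}; {B, C, D, F}; {C, E}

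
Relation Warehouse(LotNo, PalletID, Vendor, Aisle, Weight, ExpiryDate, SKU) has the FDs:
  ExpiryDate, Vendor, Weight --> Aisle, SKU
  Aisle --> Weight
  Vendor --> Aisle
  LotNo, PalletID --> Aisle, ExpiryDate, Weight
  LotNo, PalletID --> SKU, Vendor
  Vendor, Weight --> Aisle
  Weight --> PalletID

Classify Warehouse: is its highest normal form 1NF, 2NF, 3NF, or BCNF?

2NF

Candidate keys: {Aisle, LotNo}, {LotNo, PalletID}, {LotNo, Vendor}, {LotNo, Weight}. Prime attributes: {Aisle, LotNo, PalletID, Vendor, Weight}.
For ExpiryDate, Vendor, Weight --> Aisle, SKU we have {ExpiryDate, Vendor, Weight}⁺ = {Aisle, ExpiryDate, PalletID, SKU, Vendor, Weight}; {ExpiryDate, Vendor, Weight} is not a superkey, so BCNF fails.
ExpiryDate, Vendor, Weight --> Aisle, SKU determines the non-prime attribute {SKU} from a non-superkey — 3NF is violated.
Checking every proper subset of each key, none determines a non-prime attribute — 2NF is satisfied.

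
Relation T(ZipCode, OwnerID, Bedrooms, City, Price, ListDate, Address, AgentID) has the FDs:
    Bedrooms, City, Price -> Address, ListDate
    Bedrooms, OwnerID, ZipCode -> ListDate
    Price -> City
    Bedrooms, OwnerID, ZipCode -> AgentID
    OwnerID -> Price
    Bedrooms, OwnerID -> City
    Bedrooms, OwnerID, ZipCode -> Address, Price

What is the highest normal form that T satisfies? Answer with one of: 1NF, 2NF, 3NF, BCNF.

Candidate key: {Bedrooms, OwnerID, ZipCode}. Prime attributes: {Bedrooms, OwnerID, ZipCode}.
For Bedrooms, City, Price -> Address, ListDate we have {Bedrooms, City, Price}⁺ = {Address, Bedrooms, City, ListDate, Price}; {Bedrooms, City, Price} is not a superkey, so BCNF fails.
Bedrooms, City, Price -> Address, ListDate determines the non-prime attributes {Address, ListDate} from a non-superkey — 3NF is violated.
Since {OwnerID} ⊂ {Bedrooms, OwnerID, ZipCode} and {OwnerID}⁺ ⊇ {City, Price} with {City, Price} non-prime, there is a partial dependency; 2NF fails.

1NF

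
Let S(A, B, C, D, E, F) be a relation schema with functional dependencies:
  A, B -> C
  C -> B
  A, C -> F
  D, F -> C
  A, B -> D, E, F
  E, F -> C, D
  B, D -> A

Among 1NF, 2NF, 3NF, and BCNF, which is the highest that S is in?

3NF

Candidate keys: {A, B}, {A, C}, {B, D}, {C, D}, {D, F}, {E, F}. Prime attributes: {A, B, C, D, E, F}.
C -> B breaks BCNF: {C}⁺ = {B, C}, so {C} is not a superkey.
Its right-hand attributes {B} are all prime, as are those of every other non-superkey FD — the relation is in 3NF.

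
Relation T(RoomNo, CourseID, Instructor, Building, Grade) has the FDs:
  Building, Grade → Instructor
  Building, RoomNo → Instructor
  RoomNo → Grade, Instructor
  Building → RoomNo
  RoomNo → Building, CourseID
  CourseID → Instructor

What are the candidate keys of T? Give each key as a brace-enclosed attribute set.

Closure of {Building} is {Building, CourseID, Grade, Instructor, RoomNo}, the whole schema; {Building} is a candidate key.
Closure of {RoomNo} is {Building, CourseID, Grade, Instructor, RoomNo}, the whole schema; {RoomNo} is a candidate key.
These are minimal and exhaustive — every other superkey contains one of them.

{Building}, {RoomNo}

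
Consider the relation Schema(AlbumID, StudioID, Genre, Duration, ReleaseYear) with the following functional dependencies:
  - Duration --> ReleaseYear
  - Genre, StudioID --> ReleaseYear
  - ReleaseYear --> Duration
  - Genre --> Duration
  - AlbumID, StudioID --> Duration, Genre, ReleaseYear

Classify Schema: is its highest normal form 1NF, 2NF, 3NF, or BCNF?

Candidate key: {AlbumID, StudioID}. Prime attributes: {AlbumID, StudioID}.
Duration --> ReleaseYear breaks BCNF: {Duration}⁺ = {Duration, ReleaseYear}, so {Duration} is not a superkey.
Duration --> ReleaseYear has non-prime {ReleaseYear} on the right and a non-superkey on the left, so 3NF fails.
Checking every proper subset of each key, none determines a non-prime attribute — 2NF is satisfied.

2NF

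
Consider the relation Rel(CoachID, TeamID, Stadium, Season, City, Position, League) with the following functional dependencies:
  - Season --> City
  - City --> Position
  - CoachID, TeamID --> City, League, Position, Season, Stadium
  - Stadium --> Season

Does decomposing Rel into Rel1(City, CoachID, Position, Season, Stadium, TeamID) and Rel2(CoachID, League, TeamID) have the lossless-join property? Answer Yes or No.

Rel1 ∩ Rel2 = {CoachID, TeamID}; its closure under F is {City, CoachID, League, Position, Season, Stadium, TeamID}.
Since Rel1 ⊆ {City, CoachID, League, Position, Season, Stadium, TeamID}, the intersection is a superkey of Rel1; the decomposition is lossless.

Yes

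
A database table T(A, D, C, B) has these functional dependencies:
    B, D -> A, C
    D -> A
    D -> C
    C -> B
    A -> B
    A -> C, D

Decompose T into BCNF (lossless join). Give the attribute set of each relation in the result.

{A, C, D}; {B, C}

Candidate keys of the original relation: {A}, {D}.
{A, B, C, D}: {C} determines {B, C} here but is not a superkey — split on C -> B, giving {B, C} and {A, C, D}.
{B, C} is in BCNF.
{A, C, D} is in BCNF.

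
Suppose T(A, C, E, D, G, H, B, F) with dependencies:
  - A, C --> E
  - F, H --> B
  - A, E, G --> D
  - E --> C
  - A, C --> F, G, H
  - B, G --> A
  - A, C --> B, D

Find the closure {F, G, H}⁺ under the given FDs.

Start with {F, G, H}.
F, H --> B applies; add {B} → now {B, F, G, H}.
B, G --> A applies; add {A} → now {A, B, F, G, H}.
No further FD applies.

{A, B, F, G, H}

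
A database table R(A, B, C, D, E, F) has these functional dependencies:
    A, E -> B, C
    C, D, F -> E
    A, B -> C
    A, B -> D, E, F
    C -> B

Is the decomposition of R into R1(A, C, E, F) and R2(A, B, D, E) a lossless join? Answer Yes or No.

Yes

R1 ∩ R2 = {A, E}; its closure under F is {A, B, C, D, E, F}.
Since R1 ⊆ {A, B, C, D, E, F}, the intersection is a superkey of R1; the decomposition is lossless.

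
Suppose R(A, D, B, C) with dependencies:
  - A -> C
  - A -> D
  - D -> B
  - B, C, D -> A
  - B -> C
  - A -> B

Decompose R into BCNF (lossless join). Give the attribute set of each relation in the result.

Candidate keys of the original relation: {A}, {D}.
Within {A, B, C, D}: {B}⁺ ∩ {A, B, C, D} = {B, C}, not the whole set, so B -> C violates BCNF; decompose into {B, C} and {A, B, D}.
{B, C} is in BCNF.
{A, B, D} is in BCNF.

{A, B, D}; {B, C}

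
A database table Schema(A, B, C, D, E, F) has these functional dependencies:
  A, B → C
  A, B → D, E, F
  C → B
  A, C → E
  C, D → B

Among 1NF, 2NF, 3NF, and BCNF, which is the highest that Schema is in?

3NF

Candidate keys: {A, B}, {A, C}. Prime attributes: {A, B, C}.
C → B: {C}⁺ = {B, C}, which is not all of the attributes, so the left side is not a superkey — BCNF is violated.
But every attribute on its right side ({B}) is prime, and the same holds for every other non-superkey FD, so 3NF still holds.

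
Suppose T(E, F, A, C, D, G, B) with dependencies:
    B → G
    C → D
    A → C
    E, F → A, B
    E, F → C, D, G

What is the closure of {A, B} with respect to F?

Start with {A, B}.
B → G applies; add {G} → now {A, B, G}.
A → C applies; add {C} → now {A, B, C, G}.
C → D applies; add {D} → now {A, B, C, D, G}.
No further FD applies.

{A, B, C, D, G}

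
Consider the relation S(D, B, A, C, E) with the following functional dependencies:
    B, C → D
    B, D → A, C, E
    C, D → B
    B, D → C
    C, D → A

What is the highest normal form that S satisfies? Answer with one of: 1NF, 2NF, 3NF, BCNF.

Candidate keys: {B, C}, {B, D}, {C, D}. Prime attributes: {B, C, D}.
The left-hand side of every FD is a superkey, so BCNF is satisfied.

BCNF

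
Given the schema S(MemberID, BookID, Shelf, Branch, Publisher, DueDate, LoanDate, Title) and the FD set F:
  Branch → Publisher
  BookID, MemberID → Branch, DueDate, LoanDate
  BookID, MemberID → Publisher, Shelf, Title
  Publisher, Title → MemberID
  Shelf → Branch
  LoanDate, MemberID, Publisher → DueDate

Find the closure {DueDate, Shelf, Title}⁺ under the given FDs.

{Branch, DueDate, MemberID, Publisher, Shelf, Title}

Start with {DueDate, Shelf, Title}.
Shelf → Branch applies; add {Branch} → now {Branch, DueDate, Shelf, Title}.
Branch → Publisher applies; add {Publisher} → now {Branch, DueDate, Publisher, Shelf, Title}.
Publisher, Title → MemberID applies; add {MemberID} → now {Branch, DueDate, MemberID, Publisher, Shelf, Title}.
No further FD applies.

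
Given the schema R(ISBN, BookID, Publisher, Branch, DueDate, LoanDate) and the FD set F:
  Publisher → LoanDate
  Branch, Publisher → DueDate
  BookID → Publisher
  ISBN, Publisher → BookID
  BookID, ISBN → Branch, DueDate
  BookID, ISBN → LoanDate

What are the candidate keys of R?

{BookID, ISBN}, {ISBN, Publisher}

{ISBN} never appears on the right of any FD, so every key must include it.
{BookID, ISBN}⁺ = {BookID, Branch, DueDate, ISBN, LoanDate, Publisher}, which is every attribute, so {BookID, ISBN} is a candidate key.
{ISBN, Publisher}⁺ = {BookID, Branch, DueDate, ISBN, LoanDate, Publisher}, which is every attribute, so {ISBN, Publisher} is a candidate key.
Any other superkey properly contains one of these, so there are no further candidate keys.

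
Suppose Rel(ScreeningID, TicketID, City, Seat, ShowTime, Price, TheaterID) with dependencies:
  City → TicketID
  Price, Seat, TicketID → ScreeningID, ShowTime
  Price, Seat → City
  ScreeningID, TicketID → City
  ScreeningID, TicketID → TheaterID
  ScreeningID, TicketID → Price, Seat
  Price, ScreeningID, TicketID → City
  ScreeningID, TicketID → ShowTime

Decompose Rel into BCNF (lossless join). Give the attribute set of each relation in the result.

Candidate keys of the original relation: {City, ScreeningID}, {Price, Seat}, {ScreeningID, TicketID}.
{City, Price, ScreeningID, Seat, ShowTime, TheaterID, TicketID}: {City} determines {City, TicketID} here but is not a superkey — split on City → TicketID, giving {City, TicketID} and {City, Price, ScreeningID, Seat, ShowTime, TheaterID}.
{City, TicketID} has no BCNF violation.
{City, Price, ScreeningID, Seat, ShowTime, TheaterID} has no BCNF violation.

{City, Price, ScreeningID, Seat, ShowTime, TheaterID}; {City, TicketID}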